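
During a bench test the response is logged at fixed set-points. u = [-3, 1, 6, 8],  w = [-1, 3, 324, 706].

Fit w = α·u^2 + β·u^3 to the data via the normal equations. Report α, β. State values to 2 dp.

α = 2.92, β = 1.01

Setting ∂/∂α … = 0 gives: 5474·α + 40302·β = 56842;  40302·α + 309530·β = 431486.
(Σu^2·u^2 = 5474, Σu^2·u^3 = 40302, Σu^3·u^3 = 309530, Σu^2·w = 56842, Σu^3·w = 431486.)
Determinant 5474·309530 − 40302² = 70116016.
α = (56842·309530 − 40302·431486)/70116016 = 12784718/4382251; β = (5474·431486 − 40302·56842)/70116016 = 4444255/4382251.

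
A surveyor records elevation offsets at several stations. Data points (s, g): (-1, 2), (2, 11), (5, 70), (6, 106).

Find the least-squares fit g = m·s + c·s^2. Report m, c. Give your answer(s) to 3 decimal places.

Normal-equation sums: Σs·s = 66, Σs·s^2 = 348, Σs^2·s^2 = 1938.
And Σs·g = 1006, Σs^2·g = 5612.
MᵀM·[m, c]ᵀ = Mᵀg becomes [[66, 348]; [348, 1938]]·[m, c]ᵀ = [1006, 5612]ᵀ.
Δ = 66·1938 − 348² = 6804.
m = (1006·1938 − 348·5612)/6804 = -31/63; c = (66·5612 − 348·1006)/6804 = 188/63.

m = -0.492, c = 2.984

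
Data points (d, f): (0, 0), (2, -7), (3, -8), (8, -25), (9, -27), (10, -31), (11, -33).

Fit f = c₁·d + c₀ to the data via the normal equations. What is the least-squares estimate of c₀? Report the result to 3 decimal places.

c₀ = -0.034

Normal-equation sums: Σd·d = 379, Σd = 43, Σ1 = 7.
Moment sums: Σd·f = -1154, Σf = -131.
Normal equations: [[379, 43]; [43, 7]]·[c₁, c₀]ᵀ = [-1154, -131]ᵀ.
Determinant 379·7 − 43² = 804.
c₁ = ((-1154)·7 − 43·(-131))/804 = -815/268; c₀ = (379·(-131) − 43·(-1154))/804 = -9/268.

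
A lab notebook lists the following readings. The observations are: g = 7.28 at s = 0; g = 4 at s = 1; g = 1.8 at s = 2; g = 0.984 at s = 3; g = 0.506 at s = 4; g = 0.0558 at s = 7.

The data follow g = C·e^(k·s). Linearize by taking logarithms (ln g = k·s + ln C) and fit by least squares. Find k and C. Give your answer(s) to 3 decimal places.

Let Y = ln g. Fitting Y = k·s + ln C by least squares:
XᵀX = [[79.0000, 17.0000]; [17.0000, 6]], rhs = [-20.4133, 0.3759]ᵀ  (here Σs = 17.0000, Σ(s)² = 79.0000, Σln g = 0.3759, Σs·ln g = -20.4133).
Δ = 79.0000·6 − (17.0000)² = 185.0000; k = (-20.4133·6 − 17.0000·0.3759)/185.0000 = -0.69659, ln C = (79.0000·0.3759 − 17.0000·-20.4133)/185.0000 = 2.03633, so C = exp(2.03633) = 7.66240.

k = -0.697, C = 7.662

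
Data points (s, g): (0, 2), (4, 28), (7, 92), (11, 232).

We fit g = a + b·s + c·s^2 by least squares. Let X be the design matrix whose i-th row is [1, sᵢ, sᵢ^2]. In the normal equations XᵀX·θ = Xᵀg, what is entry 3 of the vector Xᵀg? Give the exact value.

Entry 3 ↔ basis s^2, so (Xᵀg)_{3} = Σᵢ (s^2)·gᵢ = (0)·(2) + (16)·(28) + (49)·(92) + (121)·(232) = 33028.

33028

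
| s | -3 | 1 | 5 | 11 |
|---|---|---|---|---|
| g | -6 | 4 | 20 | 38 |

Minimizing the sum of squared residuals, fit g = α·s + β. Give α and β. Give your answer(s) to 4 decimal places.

The normal equations are: 156·α + 14·β = 540;  14·α + 4·β = 56.
Determinant 156·4 − 14² = 428.
α = (540·4 − 14·56)/428 = 344/107; β = (156·56 − 14·540)/428 = 294/107.

α = 3.2150, β = 2.7477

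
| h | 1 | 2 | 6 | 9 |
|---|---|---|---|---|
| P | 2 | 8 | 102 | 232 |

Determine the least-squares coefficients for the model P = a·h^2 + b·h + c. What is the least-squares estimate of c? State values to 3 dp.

Sums needed: Σh^2·h^2 = 7874, Σh^2·h = 954, Σh^2 = 122, Σh·h = 122, Σh = 18, Σ1 = 4.
And Σh^2·P = 22498, Σh·P = 2718, ΣP = 344.
So AᵀA·[a, b, c]ᵀ = AᵀP: [[7874, 954, 122]; [954, 122, 18]; [122, 18, 4]]·[a, b, c]ᵀ = [22498, 2718, 344]ᵀ.
Inverting the 3×3 Gram matrix, [a, b, c]ᵀ = [4599/1562, -855/1562, -95/71]ᵀ.

c = -1.338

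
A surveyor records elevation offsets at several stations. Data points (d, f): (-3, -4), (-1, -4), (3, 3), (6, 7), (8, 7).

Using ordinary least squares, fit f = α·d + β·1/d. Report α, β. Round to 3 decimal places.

Normal-equation sums: Σd·d = 119, Σd·1/d = 5, Σ1/d·1/d = 81/64.
And Σd·f = 123, Σ1/d·f = 67/8.
Normal equations: [[119, 5]; [5, 81/64]]·[α, β]ᵀ = [123, 67/8]ᵀ.
Δ = 119·(81/64) − 5² = 8039/64.
α = (123·(81/64) − 5·(67/8))/(8039/64) = 7283/8039; β = (119·(67/8) − 5·123)/(8039/64) = 24424/8039.

α = 0.906, β = 3.038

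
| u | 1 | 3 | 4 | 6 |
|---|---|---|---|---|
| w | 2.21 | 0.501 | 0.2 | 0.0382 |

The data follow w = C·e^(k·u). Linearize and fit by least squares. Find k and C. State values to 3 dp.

Linearized form: ln w = k·u + ln C. From the 4 transformed points,
Σu = 14.0000, Σ(u)² = 62.0000, Σln w = -4.7725, Σu·ln w = -27.3077.
Normal system: [[62.0000, 14.0000]; [14.0000, 4]]·[k, ln C]ᵀ = [-27.3077, -4.7725]ᵀ.
Solving (det = 52.0000): k = -0.81569, ln C = 1.66177, so C = exp(1.66177) = 5.26865.

k = -0.816, C = 5.269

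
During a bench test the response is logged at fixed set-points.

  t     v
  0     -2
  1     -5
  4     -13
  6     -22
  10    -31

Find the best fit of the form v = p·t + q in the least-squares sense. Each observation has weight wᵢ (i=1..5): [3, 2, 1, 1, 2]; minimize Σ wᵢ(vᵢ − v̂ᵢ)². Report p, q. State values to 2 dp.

The normal equations are: 254·p + 32·q = -814;  32·p + 9·q = -113.
(Σwᵢ·t·t = 254, Σwᵢ·t = 32, Σwᵢ·1 = 9, Σwᵢ·t·v = -814, Σwᵢ·v = -113.)
Determinant 254·9 − 32² = 1262.
p = ((-814)·9 − 32·(-113))/1262 = -1855/631; q = (254·(-113) − 32·(-814))/1262 = -1327/631.

p = -2.94, q = -2.10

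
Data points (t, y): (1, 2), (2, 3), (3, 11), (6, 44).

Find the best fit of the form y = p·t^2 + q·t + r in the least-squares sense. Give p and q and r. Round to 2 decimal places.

p = 1.40, q = -1.30, r = 1.35

From the data, Σt^2·t^2 = 1394, Σt^2·t = 252, Σt^2 = 50, Σt·t = 50, Σt = 12, Σ1 = 4.
Right-hand side: Σt^2·y = 1697, Σt·y = 305, Σy = 60.
Inverting the 3×3 Gram matrix, [p, q, r]ᵀ = [254/181, -469/362, 487/362]ᵀ.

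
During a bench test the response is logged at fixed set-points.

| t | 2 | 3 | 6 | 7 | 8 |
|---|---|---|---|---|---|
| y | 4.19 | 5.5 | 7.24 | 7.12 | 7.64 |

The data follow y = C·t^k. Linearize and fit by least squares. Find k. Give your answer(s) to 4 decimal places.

With ln yᵢ as the transformed response and ln tᵢ as the regressor:
Sums: Σln t = 7.6089, Σ(ln t)² = 13.0084, Σln y = 9.1134, Σln t·ln y = 14.4609.
Normal system: [[13.0084, 7.6089]; [7.6089, 5]]·[k, ln C]ᵀ = [14.4609, 9.1134]ᵀ.
Δ = 13.0084·5 − (7.6089)² = 7.1473; k = (14.4609·5 − 7.6089·9.1134)/7.1473 = 0.41443, ln C = (13.0084·9.1134 − 7.6089·14.4609)/7.1473 = 1.19201.

k = 0.4144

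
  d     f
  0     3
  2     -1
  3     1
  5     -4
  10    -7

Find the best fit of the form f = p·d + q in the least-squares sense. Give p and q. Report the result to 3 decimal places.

Sums needed: Σd·d = 138, Σd = 20, Σ1 = 5.
For Mᵀf: Σd·f = -89, Σf = -8.
MᵀM·[p, q]ᵀ = Mᵀf becomes [[138, 20]; [20, 5]]·[p, q]ᵀ = [-89, -8]ᵀ.
Determinant 138·5 − 20² = 290.
p = ((-89)·5 − 20·(-8))/290 = -57/58; q = (138·(-8) − 20·(-89))/290 = 338/145.

p = -0.983, q = 2.331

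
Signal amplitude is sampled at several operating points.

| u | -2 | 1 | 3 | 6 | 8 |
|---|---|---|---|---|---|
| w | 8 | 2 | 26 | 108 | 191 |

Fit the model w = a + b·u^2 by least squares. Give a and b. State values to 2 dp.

Sums needed: Σ1 = 5, Σu^2 = 114, Σu^2·u^2 = 5490.
And Σw = 335, Σu^2·w = 16380.
Normal equations: [[5, 114]; [114, 5490]]·[a, b]ᵀ = [335, 16380]ᵀ.
det = 5·5490 − 114² = 14454.
a = (335·5490 − 114·16380)/14454 = -1565/803; b = (5·16380 − 114·335)/14454 = 7285/2409.

a = -1.95, b = 3.02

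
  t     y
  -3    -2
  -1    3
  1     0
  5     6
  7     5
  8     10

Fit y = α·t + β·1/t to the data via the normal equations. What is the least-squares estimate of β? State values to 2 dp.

β = -2.64

From the data, Σt·t = 149, Σt·1/t = 6, Σ1/t·1/t = 1543249/705600.
Right-hand side: Σt·y = 148, Σ1/t·y = 349/420.
Normal equations: [[149, 6]; [6, 1543249/705600]]·[α, β]ᵀ = [148, 349/420]ᵀ.
Eliminating β: (1543249/705600)·(row 1) − 6·(row 2) gives (204542501/705600)·α = (1543249/705600)·148 − 6·(349/420) = 56220733/176400, so α = 224882932/204542501.
Then β = ((349/420) − 6·(224882932/204542501))/(1543249/705600) = -539211120/204542501.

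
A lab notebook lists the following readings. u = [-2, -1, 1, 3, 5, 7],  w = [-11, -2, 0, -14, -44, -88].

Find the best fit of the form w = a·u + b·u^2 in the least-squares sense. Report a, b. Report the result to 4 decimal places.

Normal-equation sums: Σu·u = 89, Σu·u^2 = 487, Σu^2·u^2 = 3125.
Right-hand side: Σu·w = -854, Σu^2·w = -5584.
Normal equations: [[89, 487]; [487, 3125]]·[a, b]ᵀ = [-854, -5584]ᵀ.
Determinant 89·3125 − 487² = 40956.
a = ((-854)·3125 − 487·(-5584))/40956 = 8443/6826; b = (89·(-5584) − 487·(-854))/40956 = -13513/6826.

a = 1.2369, b = -1.9796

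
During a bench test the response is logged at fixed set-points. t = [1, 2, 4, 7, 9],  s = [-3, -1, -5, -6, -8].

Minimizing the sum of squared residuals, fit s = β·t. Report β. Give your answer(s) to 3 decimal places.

Setting ∂/∂β … = 0 gives: 151·β = -139.
β = (-139)/151 = -0.92053.

β = -0.921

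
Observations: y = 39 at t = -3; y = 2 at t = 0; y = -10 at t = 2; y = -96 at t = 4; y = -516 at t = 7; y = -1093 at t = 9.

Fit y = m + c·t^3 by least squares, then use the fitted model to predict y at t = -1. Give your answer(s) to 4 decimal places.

ŷ = 1.9064

Compute the Gram sums: Σ1 = 6, Σt^3 = 1117, Σt^3·t^3 = 653979.
And Σy = -1674, Σt^3·y = -981062.
Normal equations: [[6, 1117]; [1117, 653979]]·[m, c]ᵀ = [-1674, -981062]ᵀ.
Eliminating c: 653979·(row 1) − 1117·(row 2) gives 2676185·m = 653979·(-1674) − 1117·(-981062) = 1085408, so m = 1085408/2676185.
Then c = ((-981062) − 1117·(1085408/2676185))/653979 = -4016514/2676185.
At t = -1: ŷ = (1085408/2676185)·(1) + (-4016514/2676185)·(-1) = 5101922/2676185.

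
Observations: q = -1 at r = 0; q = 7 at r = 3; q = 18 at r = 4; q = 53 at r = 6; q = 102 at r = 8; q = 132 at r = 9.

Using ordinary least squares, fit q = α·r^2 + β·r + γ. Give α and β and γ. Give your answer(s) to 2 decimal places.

α = 1.99, β = -3.03, γ = -1.27

XᵀX·[α, β, γ]ᵀ = Xᵀq reads: 12290·α + 1548·β + 206·γ = 19479;  1548·α + 206·β + 30·γ = 2415;  206·α + 30·β + 6·γ = 311.
Row-reducing yields α = 5078/2555, β = -7734/2555, γ = -6481/5110.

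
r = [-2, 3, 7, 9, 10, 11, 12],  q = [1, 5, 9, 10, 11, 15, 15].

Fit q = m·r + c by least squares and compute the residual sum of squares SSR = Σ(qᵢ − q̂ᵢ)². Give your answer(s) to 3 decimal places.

Entries of XᵀX: Σr·r = 508, Σr = 50, Σ1 = 7.
Moment sums: Σr·q = 621, Σq = 66.
Normal equations: [[508, 50]; [50, 7]]·[m, c]ᵀ = [621, 66]ᵀ.
det = 508·7 − 50² = 1056.
m = (621·7 − 50·66)/1056 = 349/352; c = (508·66 − 50·621)/1056 = 413/176.
Residuals: 7/11, -113/352, -101/352, -447/352, -111/88, 615/352, 133/176; SSR = 2611/352.

SSR = 7.418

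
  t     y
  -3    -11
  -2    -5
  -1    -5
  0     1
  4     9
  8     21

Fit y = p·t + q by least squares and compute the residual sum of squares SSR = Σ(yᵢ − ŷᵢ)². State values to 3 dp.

SSR = 11.833

Normal-equation sums: Σt·t = 94, Σt = 6, Σ1 = 6.
Right-hand side: Σt·y = 252, Σy = 10.
Normal equations: [[94, 6]; [6, 6]]·[p, q]ᵀ = [252, 10]ᵀ.
Eliminating q: 6·(row 1) − 6·(row 2) gives 528·p = 6·252 − 6·10 = 1452, so p = 11/4.
Then q = (10 − 6·(11/4))/6 = -13/12.
Residuals: -5/3, 19/12, -7/6, 25/12, -11/12, 1/12; SSR = 71/6.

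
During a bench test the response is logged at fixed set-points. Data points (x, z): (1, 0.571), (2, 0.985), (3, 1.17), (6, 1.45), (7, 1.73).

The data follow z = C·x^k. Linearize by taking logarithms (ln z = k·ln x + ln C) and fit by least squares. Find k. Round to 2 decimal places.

Let Y = ln z. Fitting Y = k·ln x + ln C by least squares:
Over the data: Σln x = 5.5294, Σ(ln x)² = 8.6844, Σln z = 0.5012, Σln x·ln z = 1.8944.
Normal system: [[8.6844, 5.5294]; [5.5294, 5]]·[k, ln C]ᵀ = [1.8944, 0.5012]ᵀ.
Slope k = (n·Σln x·ln z − Σln x·Σln z)/(n·Σ(ln x)² − (Σln x)²) = (5·1.8944 − 5.5294·0.5012)/12.8473 = 0.52154; ln C = (Σln z − k·Σln x)/n = -0.47652.

k = 0.52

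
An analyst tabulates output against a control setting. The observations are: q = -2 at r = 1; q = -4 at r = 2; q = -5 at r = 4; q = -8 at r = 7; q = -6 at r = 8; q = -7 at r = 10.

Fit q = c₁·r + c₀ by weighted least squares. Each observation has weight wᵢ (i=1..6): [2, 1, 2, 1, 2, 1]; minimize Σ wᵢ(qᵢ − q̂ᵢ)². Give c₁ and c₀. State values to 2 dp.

c₁ = -0.54, c₀ = -2.28

XᵀWX·[c₁, c₀]ᵀ = XᵀWq reads: 315·c₁ + 45·c₀ = -274;  45·c₁ + 9·c₀ = -45.
Determinant 315·9 − 45² = 810.
c₁ = ((-274)·9 − 45·(-45))/810 = -49/90; c₀ = (315·(-45) − 45·(-274))/810 = -41/18.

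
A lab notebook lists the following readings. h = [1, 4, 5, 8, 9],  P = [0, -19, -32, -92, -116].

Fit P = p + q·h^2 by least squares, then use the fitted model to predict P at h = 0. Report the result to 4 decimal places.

The normal equations are: 5·p + 187·q = -259;  187·p + 11539·q = -16388.
(Σ1 = 5, Σh^2 = 187, Σh^2·h^2 = 11539, ΣP = -259, Σh^2·P = -16388.)
det = 5·11539 − 187² = 22726.
p = ((-259)·11539 − 187·(-16388))/22726 = 6905/2066; q = (5·(-16388) − 187·(-259))/22726 = -33507/22726.
At h = 0: P̂ = (6905/2066)·(1) + (-33507/22726)·(0) = 6905/2066.

P̂ = 3.3422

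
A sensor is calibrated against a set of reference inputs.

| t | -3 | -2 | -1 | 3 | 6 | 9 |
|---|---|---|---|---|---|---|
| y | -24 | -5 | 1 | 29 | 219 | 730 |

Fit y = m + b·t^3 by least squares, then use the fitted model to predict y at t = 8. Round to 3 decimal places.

ŷ = 513.627

Normal-equation sums: Σ1 = 6, Σt^3 = 936, Σt^3·t^3 = 579620.
And Σy = 950, Σt^3·y = 580944.
Determinant 6·579620 − 936² = 2601624.
m = (950·579620 − 936·580944)/2601624 = 859427/325203; b = (6·580944 − 936·950)/2601624 = 108186/108401.
At t = 8: ŷ = (859427/325203)·(1) + (108186/108401)·(512) = 167033123/325203.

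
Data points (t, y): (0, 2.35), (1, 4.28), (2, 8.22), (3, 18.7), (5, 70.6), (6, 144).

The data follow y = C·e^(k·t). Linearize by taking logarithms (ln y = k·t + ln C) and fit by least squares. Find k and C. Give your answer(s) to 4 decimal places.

Linearized form: ln y = k·t + ln C. From the 6 transformed points,
AᵀA = [[75.0000, 17.0000]; [17.0000, 6]], rhs = [65.5567, 16.5703]ᵀ  (here Σt = 17.0000, Σ(t)² = 75.0000, Σln y = 16.5703, Σt·ln y = 65.5567).
Δ = 75.0000·6 − (17.0000)² = 161.0000; k = (65.5567·6 − 17.0000·16.5703)/161.0000 = 0.69345, ln C = (75.0000·16.5703 − 17.0000·65.5567)/161.0000 = 0.79695, so C = exp(0.79695) = 2.21877.

k = 0.6934, C = 2.2188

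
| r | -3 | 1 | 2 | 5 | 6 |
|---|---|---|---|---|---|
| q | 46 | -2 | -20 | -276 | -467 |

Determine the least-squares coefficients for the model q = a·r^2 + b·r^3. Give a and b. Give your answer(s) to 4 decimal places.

a = -0.9518, b = -2.0071

Setting ∂/∂a … = 0 gives: 2019·a + 10691·b = -23380;  10691·a + 63075·b = -136776.
(Σr^2·r^2 = 2019, Σr^2·r^3 = 10691, Σr^3·r^3 = 63075, Σr^2·q = -23380, Σr^3·q = -136776.)
Eliminating b: 63075·(row 1) − 10691·(row 2) gives 13050944·a = 63075·(-23380) − 10691·(-136776) = -12421284, so a = -3105321/3262736.
Then b = ((-136776) − 10691·(-3105321/3262736))/63075 = -6548791/3262736.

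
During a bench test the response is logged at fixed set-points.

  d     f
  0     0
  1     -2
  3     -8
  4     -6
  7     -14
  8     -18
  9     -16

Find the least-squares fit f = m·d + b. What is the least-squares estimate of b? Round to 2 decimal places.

b = -0.25

Setting ∂/∂m … = 0 gives: 220·m + 32·b = -436;  32·m + 7·b = -64.
Eliminating b: 7·(row 1) − 32·(row 2) gives 516·m = 7·(-436) − 32·(-64) = -1004, so m = -251/129.
Then b = ((-64) − 32·(-251/129))/7 = -32/129.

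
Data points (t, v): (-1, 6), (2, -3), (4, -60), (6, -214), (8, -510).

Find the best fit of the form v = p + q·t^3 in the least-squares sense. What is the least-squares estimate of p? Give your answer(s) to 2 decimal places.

p = 4.57

Entries of XᵀX: Σ1 = 5, Σt^3 = 799, Σt^3·t^3 = 312961.
Moment sums: Σv = -781, Σt^3·v = -311214.
det = 5·312961 − 799² = 926404.
p = ((-781)·312961 − 799·(-311214))/926404 = 4237445/926404; q = (5·(-311214) − 799·(-781))/926404 = -932051/926404.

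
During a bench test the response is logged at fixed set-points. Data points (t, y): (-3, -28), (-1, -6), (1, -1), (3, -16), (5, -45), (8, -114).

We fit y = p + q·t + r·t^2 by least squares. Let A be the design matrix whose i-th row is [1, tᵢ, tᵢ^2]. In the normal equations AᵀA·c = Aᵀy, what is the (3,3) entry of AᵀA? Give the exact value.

Row 3 ↔ basis t^2, column 3 ↔ basis t^2, so (AᵀA)_{3,3} = Σᵢ (t^2)·(t^2) = (9)·(9) + (1)·(1) + (1)·(1) + (9)·(9) + (25)·(25) + (64)·(64) = 4885.

4885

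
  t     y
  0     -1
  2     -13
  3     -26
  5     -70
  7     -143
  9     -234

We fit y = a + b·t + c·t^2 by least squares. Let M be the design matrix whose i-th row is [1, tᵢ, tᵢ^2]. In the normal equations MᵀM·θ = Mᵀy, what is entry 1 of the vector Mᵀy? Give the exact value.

Entry 1 ↔ basis 1, so (Mᵀy)_{1} = Σᵢ yᵢ = (1)·(-1) + (1)·(-13) + (1)·(-26) + (1)·(-70) + (1)·(-143) + (1)·(-234) = -487.

-487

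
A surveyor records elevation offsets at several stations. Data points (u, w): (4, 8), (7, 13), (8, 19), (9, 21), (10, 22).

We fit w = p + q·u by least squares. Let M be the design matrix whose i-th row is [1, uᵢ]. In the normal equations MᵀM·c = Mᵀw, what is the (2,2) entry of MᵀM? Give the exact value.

310

Row 2 ↔ basis u, column 2 ↔ basis u, so (MᵀM)_{2,2} = Σᵢ (u)·(u) = (4)·(4) + (7)·(7) + (8)·(8) + (9)·(9) + (10)·(10) = 310.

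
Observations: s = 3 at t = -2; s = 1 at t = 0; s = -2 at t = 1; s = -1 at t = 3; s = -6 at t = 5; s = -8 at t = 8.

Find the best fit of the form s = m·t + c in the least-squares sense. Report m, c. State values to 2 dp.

The normal system MᵀM·[m, c]ᵀ = Mᵀs is [[103, 15]; [15, 6]]·[m, c]ᵀ = [-105, -13]ᵀ.
Δ = 103·6 − 15² = 393.
m = ((-105)·6 − 15·(-13))/393 = -145/131; c = (103·(-13) − 15·(-105))/393 = 236/393.

m = -1.11, c = 0.60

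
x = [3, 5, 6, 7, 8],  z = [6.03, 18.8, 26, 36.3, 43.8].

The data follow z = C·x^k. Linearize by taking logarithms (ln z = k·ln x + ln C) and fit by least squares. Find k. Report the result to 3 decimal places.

Let Y = ln z. Fitting Y = k·ln x + ln C by least squares:
Sums: Σln x = 8.5252, Σ(ln x)² = 15.1183, Σln z = 15.3602, Σln x·ln z = 27.3824.
Normal system: [[15.1183, 8.5252]; [8.5252, 5]]·[k, ln C]ᵀ = [27.3824, 15.3602]ᵀ.
Δ = 15.1183·5 − (8.5252)² = 2.9130; k = (27.3824·5 − 8.5252·15.3602)/2.9130 = 2.04741, ln C = (15.1183·15.3602 − 8.5252·27.3824)/2.9130 = -0.41887.

k = 2.047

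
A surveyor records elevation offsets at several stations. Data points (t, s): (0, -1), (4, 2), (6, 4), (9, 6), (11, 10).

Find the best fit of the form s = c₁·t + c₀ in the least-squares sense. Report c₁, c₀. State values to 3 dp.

XᵀX·[c₁, c₀]ᵀ = Xᵀs reads: 254·c₁ + 30·c₀ = 196;  30·c₁ + 5·c₀ = 21.
(Σt·t = 254, Σt = 30, Σ1 = 5, Σt·s = 196, Σs = 21.)
Eliminating c₀: 5·(row 1) − 30·(row 2) gives 370·c₁ = 5·196 − 30·21 = 350, so c₁ = 35/37.
Then c₀ = (21 − 30·(35/37))/5 = -273/185.

c₁ = 0.946, c₀ = -1.476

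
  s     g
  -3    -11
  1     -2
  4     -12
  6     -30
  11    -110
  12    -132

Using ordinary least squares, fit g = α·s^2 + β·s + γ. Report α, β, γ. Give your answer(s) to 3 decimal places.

α = -0.982, β = 0.829, γ = -0.246

Compute the Gram sums: Σs^2·s^2 = 37011, Σs^2·s = 3313, Σs^2 = 327, Σs·s = 327, Σs = 31, Σ1 = 6.
Moment sums: Σs^2·g = -33691, Σs·g = -2991, Σg = -297.
Normal equations: [[37011, 3313, 327]; [3313, 327, 31]; [327, 31, 6]]·[α, β, γ]ᵀ = [-33691, -2991, -297]ᵀ.
Solving the 3×3 system (Gaussian elimination) gives α = -1667119/1697088, β = 469049/565696, γ = -209065/848544.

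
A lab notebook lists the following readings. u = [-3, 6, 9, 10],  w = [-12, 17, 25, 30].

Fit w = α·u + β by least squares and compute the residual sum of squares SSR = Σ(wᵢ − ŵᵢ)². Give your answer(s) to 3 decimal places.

Compute the Gram sums: Σu·u = 226, Σu = 22, Σ1 = 4.
Right-hand side: Σu·w = 663, Σw = 60.
Δ = 226·4 − 22² = 420.
α = (663·4 − 22·60)/420 = 111/35; β = (226·60 − 22·663)/420 = -171/70.
Residuals: -3/70, 29/70, -11/10, 51/70; SSR = 67/35.

SSR = 1.914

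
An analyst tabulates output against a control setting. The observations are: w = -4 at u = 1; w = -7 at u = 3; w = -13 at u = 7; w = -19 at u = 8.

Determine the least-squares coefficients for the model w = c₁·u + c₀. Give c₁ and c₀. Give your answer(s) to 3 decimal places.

Sums needed: Σu·u = 123, Σu = 19, Σ1 = 4.
And Σu·w = -268, Σw = -43.
Normal equations: [[123, 19]; [19, 4]]·[c₁, c₀]ᵀ = [-268, -43]ᵀ.
det = 123·4 − 19² = 131.
c₁ = ((-268)·4 − 19·(-43))/131 = -255/131; c₀ = (123·(-43) − 19·(-268))/131 = -197/131.

c₁ = -1.947, c₀ = -1.504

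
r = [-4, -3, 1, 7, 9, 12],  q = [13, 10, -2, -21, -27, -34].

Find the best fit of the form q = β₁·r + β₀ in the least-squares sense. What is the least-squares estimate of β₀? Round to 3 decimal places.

Entries of MᵀM: Σr·r = 300, Σr = 22, Σ1 = 6.
Moment sums: Σr·q = -882, Σq = -61.
So MᵀM·[β₁, β₀]ᵀ = Mᵀq: [[300, 22]; [22, 6]]·[β₁, β₀]ᵀ = [-882, -61]ᵀ.
det = 300·6 − 22² = 1316.
β₁ = ((-882)·6 − 22·(-61))/1316 = -1975/658; β₀ = (300·(-61) − 22·(-882))/1316 = 276/329.

β₀ = 0.839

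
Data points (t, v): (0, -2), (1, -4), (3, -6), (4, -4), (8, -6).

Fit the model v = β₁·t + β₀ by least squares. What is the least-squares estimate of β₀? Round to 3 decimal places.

XᵀX·[β₁, β₀]ᵀ = Xᵀv reads: 90·β₁ + 16·β₀ = -86;  16·β₁ + 5·β₀ = -22.
(Σt·t = 90, Σt = 16, Σ1 = 5, Σt·v = -86, Σv = -22.)
Determinant 90·5 − 16² = 194.
β₁ = ((-86)·5 − 16·(-22))/194 = -39/97; β₀ = (90·(-22) − 16·(-86))/194 = -302/97.

β₀ = -3.113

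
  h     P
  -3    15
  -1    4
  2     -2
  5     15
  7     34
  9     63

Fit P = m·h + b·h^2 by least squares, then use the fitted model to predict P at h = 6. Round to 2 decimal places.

Entries of AᵀA: Σh·h = 169, Σh·h^2 = 1177, Σh^2·h^2 = 9685.
For AᵀP: Σh·P = 827, Σh^2·P = 7275.
Normal equations: [[169, 1177]; [1177, 9685]]·[m, b]ᵀ = [827, 7275]ᵀ.
Determinant 169·9685 − 1177² = 251436.
m = (827·9685 − 1177·7275)/251436 = -138295/62859; b = (169·7275 − 1177·827)/251436 = 64024/62859.
At h = 6: P̂ = (-138295/62859)·(6) + (64024/62859)·(36) = 491698/20953.

P̂ = 23.47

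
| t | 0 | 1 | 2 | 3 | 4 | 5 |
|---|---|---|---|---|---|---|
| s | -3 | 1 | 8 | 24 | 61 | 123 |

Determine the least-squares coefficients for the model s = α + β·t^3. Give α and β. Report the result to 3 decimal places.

Compute the Gram sums: Σ1 = 6, Σt^3 = 225, Σt^3·t^3 = 20515.
Moment sums: Σs = 214, Σt^3·s = 19992.
AᵀA·[α, β]ᵀ = Aᵀs becomes [[6, 225]; [225, 20515]]·[α, β]ᵀ = [214, 19992]ᵀ.
Eliminating β: 20515·(row 1) − 225·(row 2) gives 72465·α = 20515·214 − 225·19992 = -107990, so α = -21598/14493.
Then β = (19992 − 225·(-21598/14493))/20515 = 23934/24155.

α = -1.490, β = 0.991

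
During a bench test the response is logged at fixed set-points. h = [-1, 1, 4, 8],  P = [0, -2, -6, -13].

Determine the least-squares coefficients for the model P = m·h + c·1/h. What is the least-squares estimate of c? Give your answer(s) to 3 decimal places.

Forming MᵀM = [[82, 4]; [4, 133/64]] and MᵀP = [-130, -41/8]ᵀ gives MᵀM·[m, c]ᵀ = MᵀP.
Eliminating c: (133/64)·(row 1) − 4·(row 2) gives (4941/32)·m = (133/64)·(-130) − 4·(-41/8) = -7989/32, so m = -2663/1647.
Then c = ((-41/8) − 4·(-2663/1647))/(133/64) = 1064/1647.

c = 0.646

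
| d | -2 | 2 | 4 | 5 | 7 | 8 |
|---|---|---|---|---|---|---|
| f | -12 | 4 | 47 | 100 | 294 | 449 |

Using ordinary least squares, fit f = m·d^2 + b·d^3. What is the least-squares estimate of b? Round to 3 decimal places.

The normal system AᵀA·[m, b]ᵀ = Aᵀf is [[7410, 53724]; [53724, 399642]]·[m, b]ᵀ = [46362, 346366]ᵀ.
Eliminating b: 399642·(row 1) − 53724·(row 2) gives 75079044·m = 399642·46362 − 53724·346366 = -79964580, so m = -6663715/6256587.
Then b = (346366 − 53724·(-6663715/6256587))/399642 = 6318331/6256587.

b = 1.010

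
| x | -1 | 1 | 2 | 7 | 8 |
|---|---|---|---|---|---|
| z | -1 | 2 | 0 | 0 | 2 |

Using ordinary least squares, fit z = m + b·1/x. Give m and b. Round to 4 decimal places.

m = 0.4024, b = 1.2865

Compute the Gram sums: Σ1 = 5, Σ1/x = 43/56, Σ1/x·1/x = 7169/3136.
And Σz = 3, Σ1/x·z = 13/4.
Δ = 5·(7169/3136) − (43/56)² = 8499/784.
m = (3·(7169/3136) − (43/56)·(13/4))/(8499/784) = 13681/33996; b = (5·(13/4) − (43/56)·3)/(8499/784) = 10934/8499.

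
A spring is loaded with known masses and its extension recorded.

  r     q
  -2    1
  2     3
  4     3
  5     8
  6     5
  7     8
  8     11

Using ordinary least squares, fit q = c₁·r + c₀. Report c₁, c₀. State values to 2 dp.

The normal equations are: 198·c₁ + 30·c₀ = 230;  30·c₁ + 7·c₀ = 39.
Δ = 198·7 − 30² = 486.
c₁ = (230·7 − 30·39)/486 = 220/243; c₀ = (198·39 − 30·230)/486 = 137/81.

c₁ = 0.91, c₀ = 1.69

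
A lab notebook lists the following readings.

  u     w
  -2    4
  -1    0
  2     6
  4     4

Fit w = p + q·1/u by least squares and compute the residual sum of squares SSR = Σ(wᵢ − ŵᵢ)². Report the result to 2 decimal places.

SSR = 3.96

Forming MᵀM = [[4, -3/4]; [-3/4, 25/16]] and Mᵀw = [14, 2]ᵀ gives MᵀM·[p, q]ᵀ = Mᵀw.
det = 4·(25/16) − (-3/4)² = 91/16.
p = (14·(25/16) − (-3/4)·2)/(91/16) = 374/91; q = (4·2 − (-3/4)·14)/(91/16) = 296/91.
Residuals: 138/91, -6/7, 24/91, -12/13; SSR = 360/91.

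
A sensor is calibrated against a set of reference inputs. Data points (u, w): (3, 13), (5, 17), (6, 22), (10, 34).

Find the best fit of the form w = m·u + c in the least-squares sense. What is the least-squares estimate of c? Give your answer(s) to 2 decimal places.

c = 3.04

From the data, Σu·u = 170, Σu = 24, Σ1 = 4.
Right-hand side: Σu·w = 596, Σw = 86.
Eliminating c: 4·(row 1) − 24·(row 2) gives 104·m = 4·596 − 24·86 = 320, so m = 40/13.
Then c = (86 − 24·(40/13))/4 = 79/26.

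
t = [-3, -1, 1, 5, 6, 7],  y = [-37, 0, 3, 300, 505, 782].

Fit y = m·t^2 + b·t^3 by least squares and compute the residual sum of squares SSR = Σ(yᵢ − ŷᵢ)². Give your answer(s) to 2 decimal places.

SSR = 5.82

From the data, Σt^2·t^2 = 4405, Σt^2·t^3 = 27465, Σt^3·t^3 = 180661.
Moment sums: Σt^2·y = 63668, Σt^3·y = 415808.
Normal equations: [[4405, 27465]; [27465, 180661]]·[m, b]ᵀ = [63668, 415808]ᵀ.
Eliminating b: 180661·(row 1) − 27465·(row 2) gives 41485480·m = 180661·63668 − 27465·415808 = 82157828, so m = 20539457/10371370.
Then b = (415808 − 27465·(20539457/10371370))/180661 = 4149631/2074274.
Residuals: -4197809/5185685, 104349/5185685, -5086751/5185685, 440520/1037137, 8259959/5185685, -6319609/5185685; SSR = 30183737/5185685.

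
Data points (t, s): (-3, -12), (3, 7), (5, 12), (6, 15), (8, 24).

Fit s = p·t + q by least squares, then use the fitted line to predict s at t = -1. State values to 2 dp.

Setting ∂/∂p … = 0 gives: 143·p + 19·q = 399;  19·p + 5·q = 46.
(Σt·t = 143, Σt = 19, Σ1 = 5, Σt·s = 399, Σs = 46.)
Eliminating q: 5·(row 1) − 19·(row 2) gives 354·p = 5·399 − 19·46 = 1121, so p = 19/6.
Then q = (46 − 19·(19/6))/5 = -17/6.
At t = -1: ŝ = (19/6)·(-1) + (-17/6)·(1) = -6.

ŝ = -6.00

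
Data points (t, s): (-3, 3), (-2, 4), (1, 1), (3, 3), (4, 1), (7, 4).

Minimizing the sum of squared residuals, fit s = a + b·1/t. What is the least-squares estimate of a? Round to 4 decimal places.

a = 2.9345

Setting ∂/∂a … = 0 gives: 6·a + (25/28)·b = 16;  (25/28)·a + (10973/7056)·b = -5/28.
(Σ1 = 6, Σ1/t = 25/28, Σ1/t·1/t = 10973/7056, Σs = 16, Σ1/t·s = -5/28.)
Eliminating b: (10973/7056)·(row 1) − (25/28)·(row 2) gives (20071/2352)·a = (10973/7056)·16 − (25/28)·(-5/28) = 176693/7056, so a = 176693/60213.
Then b = ((-5/28) − (25/28)·(176693/60213))/(10973/7056) = -36120/20071.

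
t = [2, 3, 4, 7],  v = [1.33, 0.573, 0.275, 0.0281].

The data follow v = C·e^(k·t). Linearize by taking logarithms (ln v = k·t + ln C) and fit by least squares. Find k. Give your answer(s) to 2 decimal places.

k = -0.77

Let Y = ln v. Fitting Y = k·t + ln C by least squares:
Σt = 16.0000, Σ(t)² = 78.0000, Σln v = -5.1347, Σt·ln v = -31.2681.
Normal system: [[78.0000, 16.0000]; [16.0000, 4]]·[k, ln C]ᵀ = [-31.2681, -5.1347]ᵀ.
Δ = 78.0000·4 − (16.0000)² = 56.0000; k = (-31.2681·4 − 16.0000·-5.1347)/56.0000 = -0.76639, ln C = (78.0000·-5.1347 − 16.0000·-31.2681)/56.0000 = 1.78189.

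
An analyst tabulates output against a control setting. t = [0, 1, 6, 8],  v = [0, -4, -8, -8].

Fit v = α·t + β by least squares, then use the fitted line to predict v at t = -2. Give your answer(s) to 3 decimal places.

v̂ = 0.268

Entries of AᵀA: Σt·t = 101, Σt = 15, Σ1 = 4.
For Aᵀv: Σt·v = -116, Σv = -20.
Normal equations: [[101, 15]; [15, 4]]·[α, β]ᵀ = [-116, -20]ᵀ.
Eliminating β: 4·(row 1) − 15·(row 2) gives 179·α = 4·(-116) − 15·(-20) = -164, so α = -164/179.
Then β = ((-20) − 15·(-164/179))/4 = -280/179.
At t = -2: v̂ = (-164/179)·(-2) + (-280/179)·(1) = 48/179.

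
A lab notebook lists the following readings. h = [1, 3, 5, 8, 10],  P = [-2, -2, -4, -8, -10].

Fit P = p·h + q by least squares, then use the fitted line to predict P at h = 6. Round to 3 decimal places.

Forming XᵀX = [[199, 27]; [27, 5]] and XᵀP = [-192, -26]ᵀ gives XᵀX·[p, q]ᵀ = XᵀP.
Δ = 199·5 − 27² = 266.
p = ((-192)·5 − 27·(-26))/266 = -129/133; q = (199·(-26) − 27·(-192))/266 = 5/133.
At h = 6: P̂ = (-129/133)·(6) + (5/133)·(1) = -769/133.

P̂ = -5.782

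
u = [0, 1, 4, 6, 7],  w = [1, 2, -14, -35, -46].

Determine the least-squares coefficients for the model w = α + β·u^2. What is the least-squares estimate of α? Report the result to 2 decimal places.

From the data, Σ1 = 5, Σu^2 = 102, Σu^2·u^2 = 3954.
Moment sums: Σw = -92, Σu^2·w = -3736.
Determinant 5·3954 − 102² = 9366.
α = ((-92)·3954 − 102·(-3736))/9366 = 412/223; β = (5·(-3736) − 102·(-92))/9366 = -664/669.

α = 1.85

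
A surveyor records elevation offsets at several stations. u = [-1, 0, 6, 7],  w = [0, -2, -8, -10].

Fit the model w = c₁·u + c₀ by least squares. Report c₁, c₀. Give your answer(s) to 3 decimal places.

c₁ = -1.160, c₀ = -1.520

The normal equations are: 86·c₁ + 12·c₀ = -118;  12·c₁ + 4·c₀ = -20.
(Σu·u = 86, Σu = 12, Σ1 = 4, Σu·w = -118, Σw = -20.)
det = 86·4 − 12² = 200.
c₁ = ((-118)·4 − 12·(-20))/200 = -29/25; c₀ = (86·(-20) − 12·(-118))/200 = -38/25.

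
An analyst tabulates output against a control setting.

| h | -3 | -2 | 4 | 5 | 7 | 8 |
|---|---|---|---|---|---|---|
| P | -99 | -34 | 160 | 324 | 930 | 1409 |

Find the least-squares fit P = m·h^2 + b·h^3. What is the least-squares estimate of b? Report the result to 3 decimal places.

Sums needed: Σh^2·h^2 = 7475, Σh^2·h^3 = 53449, Σh^3·h^3 = 400307.
Moment sums: Σh^2·P = 145379, Σh^3·P = 1094083.
Δ = 7475·400307 − 53449² = 135499224.
m = (145379·400307 − 53449·1094083)/135499224 = -46901819/22583204; b = (7475·1094083 − 53449·145379)/135499224 = 67984709/22583204.

b = 3.010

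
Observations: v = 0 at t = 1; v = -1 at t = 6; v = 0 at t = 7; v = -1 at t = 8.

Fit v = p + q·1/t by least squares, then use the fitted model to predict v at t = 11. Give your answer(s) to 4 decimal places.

v̂ = -0.7074

Setting ∂/∂p … = 0 gives: 4·p + (241/168)·q = -2;  (241/168)·p + (30025/28224)·q = -7/24.
Determinant 4·(30025/28224) − (241/168)² = 6891/3136.
p = ((-2)·(30025/28224) − (241/168)·(-7/24))/(6891/3136) = -48241/62019; q = (4·(-7/24) − (241/168)·(-2))/(6891/3136) = 16016/20673.
At t = 11: v̂ = (-48241/62019)·(1) + (16016/20673)·(1/11) = -43873/62019.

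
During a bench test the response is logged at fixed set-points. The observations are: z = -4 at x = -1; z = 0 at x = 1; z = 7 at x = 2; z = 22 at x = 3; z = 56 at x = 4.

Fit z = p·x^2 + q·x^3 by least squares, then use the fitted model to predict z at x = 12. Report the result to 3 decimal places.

ẑ = 1735.726

From the data, Σx^2·x^2 = 355, Σx^2·x^3 = 1299, Σx^3·x^3 = 4891.
And Σx^2·z = 1118, Σx^3·z = 4238.
AᵀA·[p, q]ᵀ = Aᵀz becomes [[355, 1299]; [1299, 4891]]·[p, q]ᵀ = [1118, 4238]ᵀ.
Δ = 355·4891 − 1299² = 48904.
p = (1118·4891 − 1299·4238)/48904 = -4628/6113; q = (355·4238 − 1299·1118)/48904 = 6526/6113.
At x = 12: ẑ = (-4628/6113)·(144) + (6526/6113)·(1728) = 10610496/6113.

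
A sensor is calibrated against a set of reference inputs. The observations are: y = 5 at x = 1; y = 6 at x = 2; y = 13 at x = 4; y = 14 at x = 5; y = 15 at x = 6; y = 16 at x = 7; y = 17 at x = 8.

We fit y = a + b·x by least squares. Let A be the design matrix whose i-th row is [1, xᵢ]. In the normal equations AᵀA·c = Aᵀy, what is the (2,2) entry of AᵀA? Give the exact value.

Row 2 ↔ basis x, column 2 ↔ basis x, so (AᵀA)_{2,2} = Σᵢ (x)·(x) = (1)·(1) + (2)·(2) + (4)·(4) + (5)·(5) + (6)·(6) + (7)·(7) + (8)·(8) = 195.

195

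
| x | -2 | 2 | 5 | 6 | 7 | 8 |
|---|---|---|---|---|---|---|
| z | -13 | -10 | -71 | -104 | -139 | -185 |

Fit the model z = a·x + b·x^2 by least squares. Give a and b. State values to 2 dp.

a = 0.63, b = -2.96

Entries of MᵀM: Σx·x = 182, Σx·x^2 = 1196, Σx^2·x^2 = 8450.
For Mᵀz: Σx·z = -3426, Σx^2·z = -24262.
Eliminating b: 8450·(row 1) − 1196·(row 2) gives 107484·a = 8450·(-3426) − 1196·(-24262) = 67652, so a = 1301/2067.
Then b = ((-24262) − 1196·(1301/2067))/8450 = -6119/2067.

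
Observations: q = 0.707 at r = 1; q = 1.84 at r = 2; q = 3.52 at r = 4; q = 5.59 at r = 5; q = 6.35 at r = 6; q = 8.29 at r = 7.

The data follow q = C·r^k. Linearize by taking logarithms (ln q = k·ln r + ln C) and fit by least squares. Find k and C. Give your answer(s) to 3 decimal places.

k = 1.232, C = 0.724

Taking logs, ln q = k·ln r + ln C, so regress ln q on ln r.
AᵀA = [[11.9895, 7.4265]; [7.4265, 6]], rhs = [12.3647, 7.2060]ᵀ  (here Σln r = 7.4265, Σ(ln r)² = 11.9895, Σln q = 7.2060, Σln r·ln q = 12.3647).
Slope k = (n·Σln r·ln q − Σln r·Σln q)/(n·Σ(ln r)² − (Σln r)²) = (6·12.3647 − 7.4265·7.2060)/16.7835 = 1.23174; ln C = (Σln q − k·Σln r)/n = -0.32360, so C = exp(-0.32360) = 0.72354.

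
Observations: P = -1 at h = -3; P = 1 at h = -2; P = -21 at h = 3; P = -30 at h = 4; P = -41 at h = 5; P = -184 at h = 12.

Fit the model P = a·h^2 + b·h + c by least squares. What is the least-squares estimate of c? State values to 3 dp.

c = -1.364

The normal system XᵀX·[a, b, c]ᵀ = XᵀP is [[21795, 1909, 207]; [1909, 207, 19]; [207, 19, 6]]·[a, b, c]ᵀ = [-28195, -2595, -276]ᵀ.
Inverting the 3×3 Gram matrix, [a, b, c]ᵀ = [-438409/435270, -453017/145090, -26984/19785]ᵀ.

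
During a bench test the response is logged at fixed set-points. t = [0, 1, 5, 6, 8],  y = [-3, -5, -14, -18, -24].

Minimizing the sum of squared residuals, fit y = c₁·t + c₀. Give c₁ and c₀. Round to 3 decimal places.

c₁ = -2.587, c₀ = -2.452

Compute the Gram sums: Σt·t = 126, Σt = 20, Σ1 = 5.
For Mᵀy: Σt·y = -375, Σy = -64.
Eliminating c₀: 5·(row 1) − 20·(row 2) gives 230·c₁ = 5·(-375) − 20·(-64) = -595, so c₁ = -119/46.
Then c₀ = ((-64) − 20·(-119/46))/5 = -282/115.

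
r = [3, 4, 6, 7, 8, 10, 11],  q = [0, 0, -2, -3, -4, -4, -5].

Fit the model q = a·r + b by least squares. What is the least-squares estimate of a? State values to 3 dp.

a = -0.654

Sums needed: Σr·r = 395, Σr = 49, Σ1 = 7.
And Σr·q = -160, Σq = -18.
So XᵀX·[a, b]ᵀ = Xᵀq: [[395, 49]; [49, 7]]·[a, b]ᵀ = [-160, -18]ᵀ.
Eliminating b: 7·(row 1) − 49·(row 2) gives 364·a = 7·(-160) − 49·(-18) = -238, so a = -17/26.
Then b = ((-18) − 49·(-17/26))/7 = 365/182.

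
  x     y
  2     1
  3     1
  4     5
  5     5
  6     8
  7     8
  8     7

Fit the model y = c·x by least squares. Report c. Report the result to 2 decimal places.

c = 1.03

Sums needed: Σx·x = 203.
Right-hand side: Σx·y = 210.
Hence c = 210 / 203 ≈ 1.03448.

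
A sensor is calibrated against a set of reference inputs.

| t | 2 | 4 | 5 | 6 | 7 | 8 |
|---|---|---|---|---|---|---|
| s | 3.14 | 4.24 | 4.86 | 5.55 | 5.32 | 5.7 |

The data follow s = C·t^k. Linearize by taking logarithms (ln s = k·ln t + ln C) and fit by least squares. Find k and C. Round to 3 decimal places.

k = 0.443, C = 2.332

Taking logs, ln s = k·ln t + ln C, so regress ln s on ln t.
Σln t = 9.5060, Σ(ln t)² = 16.3136, Σln s = 9.2956, Σln t·ln s = 15.2827.
Equations: 16.3136·k + 9.5060·ln C = 15.2827;  9.5060·k + 6·ln C = 9.2956.
Slope k = (n·Σln t·ln s − Σln t·Σln s)/(n·Σ(ln t)² − (Σln t)²) = (6·15.2827 − 9.5060·9.2956)/7.5177 = 0.44334; ln C = (Σln s − k·Σln t)/n = 0.84687, so C = exp(0.84687) = 2.33233.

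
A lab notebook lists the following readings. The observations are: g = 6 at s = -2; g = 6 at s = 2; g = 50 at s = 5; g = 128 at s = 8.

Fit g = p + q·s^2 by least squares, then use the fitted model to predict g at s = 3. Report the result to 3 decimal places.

The normal system XᵀX·[p, q]ᵀ = Xᵀg is [[4, 97]; [97, 4753]]·[p, q]ᵀ = [190, 9490]ᵀ.
det = 4·4753 − 97² = 9603.
p = (190·4753 − 97·9490)/9603 = -20/11; q = (4·9490 − 97·190)/9603 = 2170/1067.
At s = 3: ĝ = (-20/11)·(1) + (2170/1067)·(9) = 17590/1067.

ĝ = 16.485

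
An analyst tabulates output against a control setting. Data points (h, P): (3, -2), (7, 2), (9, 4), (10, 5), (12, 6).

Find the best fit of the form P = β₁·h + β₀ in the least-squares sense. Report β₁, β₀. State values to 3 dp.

Forming MᵀM = [[383, 41]; [41, 5]] and MᵀP = [166, 15]ᵀ gives MᵀM·[β₁, β₀]ᵀ = MᵀP.
Eliminating β₀: 5·(row 1) − 41·(row 2) gives 234·β₁ = 5·166 − 41·15 = 215, so β₁ = 215/234.
Then β₀ = (15 − 41·(215/234))/5 = -1061/234.

β₁ = 0.919, β₀ = -4.534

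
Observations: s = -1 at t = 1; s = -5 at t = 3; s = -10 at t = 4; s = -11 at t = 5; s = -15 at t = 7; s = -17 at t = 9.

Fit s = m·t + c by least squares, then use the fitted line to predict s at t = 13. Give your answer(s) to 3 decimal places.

ŝ = -26.600

The normal system AᵀA·[m, c]ᵀ = Aᵀs is [[181, 29]; [29, 6]]·[m, c]ᵀ = [-369, -59]ᵀ.
Δ = 181·6 − 29² = 245.
m = ((-369)·6 − 29·(-59))/245 = -503/245; c = (181·(-59) − 29·(-369))/245 = 22/245.
At t = 13: ŝ = (-503/245)·(13) + (22/245)·(1) = -133/5.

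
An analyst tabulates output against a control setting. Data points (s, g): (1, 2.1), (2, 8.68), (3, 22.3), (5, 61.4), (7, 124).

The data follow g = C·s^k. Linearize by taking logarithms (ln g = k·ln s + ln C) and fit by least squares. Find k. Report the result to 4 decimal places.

Linearized form: ln g = k·ln s + ln C. From the 5 transformed points,
Σln s = 5.3471, Σ(ln s)² = 8.0643, Σln g = 14.9452, Σln s·ln g = 20.9152.
Normal system: [[8.0643, 5.3471]; [5.3471, 5]]·[k, ln C]ᵀ = [20.9152, 14.9452]ᵀ.
Solving (det = 11.7297): k = 2.10254, ln C = 0.74055.

k = 2.1025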